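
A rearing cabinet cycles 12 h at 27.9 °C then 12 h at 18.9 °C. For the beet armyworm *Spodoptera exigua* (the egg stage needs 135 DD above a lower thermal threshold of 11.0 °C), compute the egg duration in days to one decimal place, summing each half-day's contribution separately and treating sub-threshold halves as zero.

Day half: max(0, 27.9 − 11.0) × 0.5 = 16.9 × 0.5 = 8.45 DD.
Night half: max(0, 18.9 − 11.0) × 0.5 = 7.9 × 0.5 = 3.95 DD.
Per 24 h: 12.40 DD/day.
Duration = 135 / 12.40 = 10.887 ≈ 10.9 days.

10.9 days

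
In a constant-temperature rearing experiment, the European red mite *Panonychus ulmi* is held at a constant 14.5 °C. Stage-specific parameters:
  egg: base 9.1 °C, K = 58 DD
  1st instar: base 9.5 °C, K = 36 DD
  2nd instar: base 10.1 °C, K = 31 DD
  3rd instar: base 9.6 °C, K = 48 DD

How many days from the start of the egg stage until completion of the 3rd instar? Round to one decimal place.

egg: 58 / (14.5 − 9.1) = 58 / 5.4 = 10.741 d.
1st instar: 36 / (14.5 − 9.5) = 36 / 5.0 = 7.200 d.
2nd instar: 31 / (14.5 − 10.1) = 31 / 4.4 = 7.045 d.
3rd instar: 48 / (14.5 − 9.6) = 48 / 4.9 = 9.796 d.
Sum = 34.782 ≈ 34.8 days.

34.8 days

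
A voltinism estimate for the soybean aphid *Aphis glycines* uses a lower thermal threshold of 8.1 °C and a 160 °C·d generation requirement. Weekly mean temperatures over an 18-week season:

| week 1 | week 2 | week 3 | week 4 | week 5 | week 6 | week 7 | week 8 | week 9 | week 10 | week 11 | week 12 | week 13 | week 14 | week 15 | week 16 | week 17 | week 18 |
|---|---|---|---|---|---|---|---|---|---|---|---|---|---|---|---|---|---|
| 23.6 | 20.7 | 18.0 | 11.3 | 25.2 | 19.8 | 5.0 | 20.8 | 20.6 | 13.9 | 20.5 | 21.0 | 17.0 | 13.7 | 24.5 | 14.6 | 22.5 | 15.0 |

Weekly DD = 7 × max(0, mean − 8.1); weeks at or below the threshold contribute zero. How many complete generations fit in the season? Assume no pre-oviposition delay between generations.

Weekly DD (7 × max(0, T̄ − 8.1)): 108.5, 88.2, 69.3, 22.4, 119.7, 81.9, 0.0, 88.9, 87.5, 40.6, 86.8, 90.3, 62.3, 39.2, 114.8, 45.5, 100.8, 48.3.
Season total = 1295.0 DD.
Complete generations = ⌊1295.0 / 160⌋ = 8.

8 generations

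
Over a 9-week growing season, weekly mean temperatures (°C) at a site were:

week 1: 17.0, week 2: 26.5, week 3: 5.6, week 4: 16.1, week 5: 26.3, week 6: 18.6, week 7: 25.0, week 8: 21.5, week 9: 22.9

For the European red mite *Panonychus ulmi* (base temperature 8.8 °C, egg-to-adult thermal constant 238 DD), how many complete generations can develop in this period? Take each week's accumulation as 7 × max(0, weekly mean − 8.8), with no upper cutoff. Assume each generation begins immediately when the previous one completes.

3 generations

Weekly DD (7 × max(0, T̄ − 8.8)): 57.4, 123.9, 0.0, 51.1, 122.5, 68.6, 113.4, 88.9, 98.7.
Season total = 724.5 DD.
Complete generations = ⌊724.5 / 238⌋ = 3.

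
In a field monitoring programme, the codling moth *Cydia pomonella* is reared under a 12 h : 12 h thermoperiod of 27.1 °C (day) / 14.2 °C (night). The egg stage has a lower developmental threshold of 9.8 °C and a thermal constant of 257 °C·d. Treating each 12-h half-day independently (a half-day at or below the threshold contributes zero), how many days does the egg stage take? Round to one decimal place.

23.7 days

Day half: max(0, 27.1 − 9.8) × 0.5 = 17.3 × 0.5 = 8.65 DD.
Night half: max(0, 14.2 − 9.8) × 0.5 = 4.4 × 0.5 = 2.20 DD.
Per 24 h: 10.85 DD/day.
Duration = 257 / 10.85 = 23.687 ≈ 23.7 days.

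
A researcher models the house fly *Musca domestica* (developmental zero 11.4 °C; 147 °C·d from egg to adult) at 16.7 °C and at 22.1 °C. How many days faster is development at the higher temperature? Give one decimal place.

14.0 days

At 16.7 °C: 147 / (16.7 − 11.4) = 147 / 5.3 = 27.736 d.
At 22.1 °C: 147 / (22.1 − 11.4) = 147 / 10.7 = 13.738 d.
Difference = |27.736 − 13.738| = 13.998 ≈ 14.0 days.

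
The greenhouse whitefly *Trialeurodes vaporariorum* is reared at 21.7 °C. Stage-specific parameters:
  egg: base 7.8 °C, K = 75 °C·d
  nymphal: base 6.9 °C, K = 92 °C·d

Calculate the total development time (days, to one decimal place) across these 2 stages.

egg: 75 / (21.7 − 7.8) = 75 / 13.9 = 5.396 d.
nymphal: 92 / (21.7 − 6.9) = 92 / 14.8 = 6.216 d.
Sum = 11.612 ≈ 11.6 days.

11.6 days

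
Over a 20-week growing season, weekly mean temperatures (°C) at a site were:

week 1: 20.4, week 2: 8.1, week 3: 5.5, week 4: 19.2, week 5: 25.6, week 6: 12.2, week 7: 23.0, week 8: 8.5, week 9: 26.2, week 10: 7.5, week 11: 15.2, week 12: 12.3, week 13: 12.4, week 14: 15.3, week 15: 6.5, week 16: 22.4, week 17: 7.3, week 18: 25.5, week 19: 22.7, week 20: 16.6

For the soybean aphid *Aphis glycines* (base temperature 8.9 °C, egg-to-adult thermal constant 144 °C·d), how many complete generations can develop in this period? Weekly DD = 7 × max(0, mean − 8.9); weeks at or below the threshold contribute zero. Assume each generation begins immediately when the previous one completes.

7 generations

Weekly DD (7 × max(0, T̄ − 8.9)): 80.5, 0.0, 0.0, 72.1, 116.9, 23.1, 98.7, 0.0, 121.1, 0.0, 44.1, 23.8, 24.5, 44.8, 0.0, 94.5, 0.0, 116.2, 96.6, 53.9.
Season total = 1010.8 DD.
Complete generations = ⌊1010.8 / 144⌋ = 7.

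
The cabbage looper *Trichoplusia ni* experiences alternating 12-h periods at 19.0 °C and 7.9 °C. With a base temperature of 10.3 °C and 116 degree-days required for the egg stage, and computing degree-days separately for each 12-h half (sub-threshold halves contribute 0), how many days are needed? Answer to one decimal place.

Day half: max(0, 19.0 − 10.3) × 0.5 = 8.7 × 0.5 = 4.35 DD.
Night half: max(0, 7.9 − 10.3) × 0.5 = 0.0 × 0.5 = 0.00 DD.
Per 24 h: 4.35 DD/day.
Duration = 116 / 4.35 = 26.667 ≈ 26.7 days.

26.7 days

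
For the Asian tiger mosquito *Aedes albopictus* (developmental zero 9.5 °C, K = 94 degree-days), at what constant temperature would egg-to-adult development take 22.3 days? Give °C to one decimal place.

Required daily accumulation = 94 / 22.3 = 4.215 DD/day.
T = T_base + 4.215 = 9.5 + 4.215 = 13.715 ≈ 13.7 °C.

13.7 °C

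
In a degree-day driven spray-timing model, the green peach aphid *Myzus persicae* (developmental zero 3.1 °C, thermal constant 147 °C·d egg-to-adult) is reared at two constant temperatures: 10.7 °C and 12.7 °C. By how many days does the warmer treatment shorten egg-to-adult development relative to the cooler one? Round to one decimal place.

At 10.7 °C: 147 / (10.7 − 3.1) = 147 / 7.6 = 19.342 d.
At 12.7 °C: 147 / (12.7 − 3.1) = 147 / 9.6 = 15.312 d.
Difference = |19.342 − 15.312| = 4.030 ≈ 4.0 days.

4.0 days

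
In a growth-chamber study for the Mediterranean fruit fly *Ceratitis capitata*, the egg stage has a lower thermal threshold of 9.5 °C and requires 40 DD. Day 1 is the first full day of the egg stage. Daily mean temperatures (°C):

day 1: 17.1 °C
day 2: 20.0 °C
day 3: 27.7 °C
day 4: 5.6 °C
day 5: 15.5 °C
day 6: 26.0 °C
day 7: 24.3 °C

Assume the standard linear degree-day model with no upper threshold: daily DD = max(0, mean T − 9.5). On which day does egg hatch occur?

Daily DD above 9.5 °C: 7.6, 10.5, 18.2, 0.0, 6.0, 16.5, 14.8.
Cumulative: 7.6, 18.1, 36.3, 36.3, 42.3, 58.8, 73.6.
The total first reaches 40 DD on day 5.

day 5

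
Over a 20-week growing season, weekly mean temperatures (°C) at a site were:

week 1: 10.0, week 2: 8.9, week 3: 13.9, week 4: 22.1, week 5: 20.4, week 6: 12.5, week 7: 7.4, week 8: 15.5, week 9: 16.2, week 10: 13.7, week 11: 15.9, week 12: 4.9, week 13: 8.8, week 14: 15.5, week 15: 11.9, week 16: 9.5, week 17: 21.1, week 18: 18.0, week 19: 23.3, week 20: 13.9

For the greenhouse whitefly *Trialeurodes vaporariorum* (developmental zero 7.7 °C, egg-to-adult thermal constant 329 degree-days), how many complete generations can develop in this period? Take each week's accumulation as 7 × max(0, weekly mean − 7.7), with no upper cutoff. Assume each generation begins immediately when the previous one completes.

2 generations

Weekly DD (7 × max(0, T̄ − 7.7)): 16.1, 8.4, 43.4, 100.8, 88.9, 33.6, 0.0, 54.6, 59.5, 42.0, 57.4, 0.0, 7.7, 54.6, 29.4, 12.6, 93.8, 72.1, 109.2, 43.4.
Season total = 927.5 DD.
Complete generations = ⌊927.5 / 329⌋ = 2.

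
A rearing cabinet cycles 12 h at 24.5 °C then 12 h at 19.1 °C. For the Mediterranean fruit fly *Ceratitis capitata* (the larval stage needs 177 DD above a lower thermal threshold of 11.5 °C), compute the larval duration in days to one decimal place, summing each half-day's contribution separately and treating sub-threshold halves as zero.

17.2 days

Day half: max(0, 24.5 − 11.5) × 0.5 = 13.0 × 0.5 = 6.50 DD.
Night half: max(0, 19.1 − 11.5) × 0.5 = 7.6 × 0.5 = 3.80 DD.
Per 24 h: 10.30 DD/day.
Duration = 177 / 10.30 = 17.184 ≈ 17.2 days.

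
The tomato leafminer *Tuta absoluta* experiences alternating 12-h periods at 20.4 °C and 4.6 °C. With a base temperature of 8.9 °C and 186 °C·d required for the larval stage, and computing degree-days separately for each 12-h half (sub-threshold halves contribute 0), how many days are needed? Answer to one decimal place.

32.3 days

Day half: max(0, 20.4 − 8.9) × 0.5 = 11.5 × 0.5 = 5.75 DD.
Night half: max(0, 4.6 − 8.9) × 0.5 = 0.0 × 0.5 = 0.00 DD.
Per 24 h: 5.75 DD/day.
Duration = 186 / 5.75 = 32.348 ≈ 32.3 days.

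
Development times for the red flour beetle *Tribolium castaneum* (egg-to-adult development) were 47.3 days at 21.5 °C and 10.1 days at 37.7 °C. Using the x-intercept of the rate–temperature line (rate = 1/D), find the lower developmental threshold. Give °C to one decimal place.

17.1 °C

Equal thermal constants: D₁(T₁ − T_b) = D₂(T₂ − T_b).
47.3·(21.5 − T_b) = 10.1·(37.7 − T_b)
T_b = (47.3·21.5 − 10.1·37.7) / (47.3 − 10.1) = 636.18 / 37.2 = 17.102 °C ≈ 17.1 °C.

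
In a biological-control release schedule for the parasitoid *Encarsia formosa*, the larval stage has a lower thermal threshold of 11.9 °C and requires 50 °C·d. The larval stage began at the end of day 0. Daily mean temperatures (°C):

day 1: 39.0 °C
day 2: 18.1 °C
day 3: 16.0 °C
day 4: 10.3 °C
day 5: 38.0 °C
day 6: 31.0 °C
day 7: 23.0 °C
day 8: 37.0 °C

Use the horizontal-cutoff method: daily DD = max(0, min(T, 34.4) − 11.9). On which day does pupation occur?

day 5

Daily DD above 11.9 °C (capped at 22.5): 22.5, 6.2, 4.1, 0.0, 22.5, 19.1, 11.1, 22.5.
Cumulative: 22.5, 28.7, 32.8, 32.8, 55.3, 74.4, 85.5, 108.0.
The total first reaches 50 DD on day 5.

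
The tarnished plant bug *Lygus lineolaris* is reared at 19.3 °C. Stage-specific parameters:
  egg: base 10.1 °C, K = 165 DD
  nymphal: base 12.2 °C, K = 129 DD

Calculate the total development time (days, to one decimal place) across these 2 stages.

egg: 165 / (19.3 − 10.1) = 165 / 9.2 = 17.935 d.
nymphal: 129 / (19.3 − 12.2) = 129 / 7.1 = 18.169 d.
Sum = 36.104 ≈ 36.1 days.

36.1 days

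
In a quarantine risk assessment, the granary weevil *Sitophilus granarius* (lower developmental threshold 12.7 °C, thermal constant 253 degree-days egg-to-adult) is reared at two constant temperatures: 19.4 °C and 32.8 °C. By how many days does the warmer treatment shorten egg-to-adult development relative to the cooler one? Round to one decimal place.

25.2 days

At 19.4 °C: 253 / (19.4 − 12.7) = 253 / 6.7 = 37.761 d.
At 32.8 °C: 253 / (32.8 − 12.7) = 253 / 20.1 = 12.587 d.
Difference = |37.761 − 12.587| = 25.174 ≈ 25.2 days.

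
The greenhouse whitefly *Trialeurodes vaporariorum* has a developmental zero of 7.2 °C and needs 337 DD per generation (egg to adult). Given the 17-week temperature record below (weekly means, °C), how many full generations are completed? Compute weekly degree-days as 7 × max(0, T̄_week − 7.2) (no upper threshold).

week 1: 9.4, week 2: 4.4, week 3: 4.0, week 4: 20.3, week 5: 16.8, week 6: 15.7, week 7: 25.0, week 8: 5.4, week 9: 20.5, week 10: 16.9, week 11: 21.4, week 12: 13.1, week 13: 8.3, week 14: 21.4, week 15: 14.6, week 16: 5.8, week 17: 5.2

Weekly DD (7 × max(0, T̄ − 7.2)): 15.4, 0.0, 0.0, 91.7, 67.2, 59.5, 124.6, 0.0, 93.1, 67.9, 99.4, 41.3, 7.7, 99.4, 51.8, 0.0, 0.0.
Season total = 819.0 DD.
Complete generations = ⌊819.0 / 337⌋ = 2.

2 generations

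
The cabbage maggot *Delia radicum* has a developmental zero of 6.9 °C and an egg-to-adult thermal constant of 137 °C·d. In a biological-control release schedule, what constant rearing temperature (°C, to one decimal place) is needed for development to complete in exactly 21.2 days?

13.4 °C

Required daily accumulation = 137 / 21.2 = 6.462 DD/day.
T = T_base + 6.462 = 6.9 + 6.462 = 13.362 ≈ 13.4 °C.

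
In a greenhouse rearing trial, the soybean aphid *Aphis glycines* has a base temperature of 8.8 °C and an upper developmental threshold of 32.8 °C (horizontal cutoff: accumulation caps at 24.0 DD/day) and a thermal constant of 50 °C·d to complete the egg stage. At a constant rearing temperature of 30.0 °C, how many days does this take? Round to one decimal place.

Daily accumulation = 30.0 − 8.8 = 21.2 DD/day.
Duration = 50 / 21.2 = 2.358 ≈ 2.4 days.

2.4 days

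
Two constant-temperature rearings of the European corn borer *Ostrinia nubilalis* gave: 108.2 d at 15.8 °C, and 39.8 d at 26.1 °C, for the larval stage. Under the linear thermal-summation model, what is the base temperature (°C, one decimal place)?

Under the model K = D·(T − T_b), so D₁·(T₁ − T_b) = D₂·(T₂ − T_b).
108.2·(15.8 − T_b) = 39.8·(26.1 − T_b)
T_b = (108.2·15.8 − 39.8·26.1) / (108.2 − 39.8) = 670.78 / 68.4 = 9.807 °C ≈ 9.8 °C.

9.8 °C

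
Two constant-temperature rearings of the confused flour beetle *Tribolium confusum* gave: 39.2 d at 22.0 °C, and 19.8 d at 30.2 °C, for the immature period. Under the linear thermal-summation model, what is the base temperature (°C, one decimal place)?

Under the model K = D·(T − T_b), so D₁·(T₁ − T_b) = D₂·(T₂ − T_b).
39.2·(22.0 − T_b) = 19.8·(30.2 − T_b)
T_b = (39.2·22.0 − 19.8·30.2) / (39.2 − 19.8) = 264.44 / 19.4 = 13.631 °C ≈ 13.6 °C.

13.6 °C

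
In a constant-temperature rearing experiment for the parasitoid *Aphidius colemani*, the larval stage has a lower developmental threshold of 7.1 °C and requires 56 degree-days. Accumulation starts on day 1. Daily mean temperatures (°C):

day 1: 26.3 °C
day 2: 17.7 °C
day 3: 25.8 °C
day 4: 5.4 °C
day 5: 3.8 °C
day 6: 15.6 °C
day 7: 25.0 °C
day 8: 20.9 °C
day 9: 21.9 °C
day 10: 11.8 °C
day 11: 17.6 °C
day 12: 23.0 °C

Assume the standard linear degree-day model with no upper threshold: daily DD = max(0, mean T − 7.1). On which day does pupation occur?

Daily DD above 7.1 °C: 19.2, 10.6, 18.7, 0.0, 0.0, 8.5, 17.9, 13.8, 14.8, 4.7, 10.5, 15.9.
Cumulative: 19.2, 29.8, 48.5, 48.5, 48.5, 57.0, 74.9, 88.7, 103.5, 108.2, 118.7, 134.6.
The total first reaches 56 DD on day 6.

day 6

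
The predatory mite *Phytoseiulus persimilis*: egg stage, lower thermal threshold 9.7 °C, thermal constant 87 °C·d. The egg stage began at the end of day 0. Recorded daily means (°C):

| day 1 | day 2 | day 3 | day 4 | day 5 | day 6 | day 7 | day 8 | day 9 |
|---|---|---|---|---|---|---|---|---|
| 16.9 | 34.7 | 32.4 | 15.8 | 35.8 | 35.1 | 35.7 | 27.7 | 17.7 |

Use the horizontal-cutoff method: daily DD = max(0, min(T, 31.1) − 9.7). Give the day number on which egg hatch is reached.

Daily DD above 9.7 °C (capped at 21.4): 7.2, 21.4, 21.4, 6.1, 21.4, 21.4, 21.4, 18.0, 8.0.
Cumulative: 7.2, 28.6, 50.0, 56.1, 77.5, 98.9, 120.3, 138.3, 146.3.
The total first reaches 87 DD on day 6.

day 6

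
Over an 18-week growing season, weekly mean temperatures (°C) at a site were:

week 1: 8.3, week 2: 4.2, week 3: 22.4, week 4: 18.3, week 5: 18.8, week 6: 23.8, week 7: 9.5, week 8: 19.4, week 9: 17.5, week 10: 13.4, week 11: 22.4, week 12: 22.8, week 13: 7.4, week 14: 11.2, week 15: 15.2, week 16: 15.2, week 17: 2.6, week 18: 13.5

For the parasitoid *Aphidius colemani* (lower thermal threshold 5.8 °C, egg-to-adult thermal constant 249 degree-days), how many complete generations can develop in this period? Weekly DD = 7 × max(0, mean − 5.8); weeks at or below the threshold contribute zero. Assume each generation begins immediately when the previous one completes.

Weekly DD (7 × max(0, T̄ − 5.8)): 17.5, 0.0, 116.2, 87.5, 91.0, 126.0, 25.9, 95.2, 81.9, 53.2, 116.2, 119.0, 11.2, 37.8, 65.8, 65.8, 0.0, 53.9.
Season total = 1164.1 DD.
Complete generations = ⌊1164.1 / 249⌋ = 4.

4 generations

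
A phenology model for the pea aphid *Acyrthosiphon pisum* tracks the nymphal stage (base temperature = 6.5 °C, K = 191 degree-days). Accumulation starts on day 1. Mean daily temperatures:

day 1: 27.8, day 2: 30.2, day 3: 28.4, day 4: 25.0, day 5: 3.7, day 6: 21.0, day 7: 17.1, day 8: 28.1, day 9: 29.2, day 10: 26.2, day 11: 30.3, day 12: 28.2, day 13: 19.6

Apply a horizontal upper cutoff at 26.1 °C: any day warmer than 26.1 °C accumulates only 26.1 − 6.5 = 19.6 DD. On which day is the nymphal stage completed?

day 12

Daily DD above 6.5 °C (capped at 19.6): 19.6, 19.6, 19.6, 18.5, 0.0, 14.5, 10.6, 19.6, 19.6, 19.6, 19.6, 19.6, 13.1.
Cumulative: 19.6, 39.2, 58.8, 77.3, 77.3, 91.8, 102.4, 122.0, 141.6, 161.2, 180.8, 200.4, 213.5.
The total first reaches 191 DD on day 12.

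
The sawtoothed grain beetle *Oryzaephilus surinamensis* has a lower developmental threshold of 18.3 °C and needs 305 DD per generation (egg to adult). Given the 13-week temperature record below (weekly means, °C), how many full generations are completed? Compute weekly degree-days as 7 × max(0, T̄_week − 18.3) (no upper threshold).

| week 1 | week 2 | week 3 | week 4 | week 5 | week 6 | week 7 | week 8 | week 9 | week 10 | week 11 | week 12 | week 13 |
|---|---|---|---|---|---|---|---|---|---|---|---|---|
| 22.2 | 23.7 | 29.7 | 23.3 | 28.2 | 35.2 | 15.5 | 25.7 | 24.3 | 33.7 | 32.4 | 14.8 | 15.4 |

Weekly DD (7 × max(0, T̄ − 18.3)): 27.3, 37.8, 79.8, 35.0, 69.3, 118.3, 0.0, 51.8, 42.0, 107.8, 98.7, 0.0, 0.0.
Season total = 667.8 DD.
Complete generations = ⌊667.8 / 305⌋ = 2.

2 generations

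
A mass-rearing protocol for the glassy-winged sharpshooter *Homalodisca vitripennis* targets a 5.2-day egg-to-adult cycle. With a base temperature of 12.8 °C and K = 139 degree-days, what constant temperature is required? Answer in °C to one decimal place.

Required daily accumulation = 139 / 5.2 = 26.731 DD/day.
T = T_base + 26.731 = 12.8 + 26.731 = 39.531 ≈ 39.5 °C.

39.5 °C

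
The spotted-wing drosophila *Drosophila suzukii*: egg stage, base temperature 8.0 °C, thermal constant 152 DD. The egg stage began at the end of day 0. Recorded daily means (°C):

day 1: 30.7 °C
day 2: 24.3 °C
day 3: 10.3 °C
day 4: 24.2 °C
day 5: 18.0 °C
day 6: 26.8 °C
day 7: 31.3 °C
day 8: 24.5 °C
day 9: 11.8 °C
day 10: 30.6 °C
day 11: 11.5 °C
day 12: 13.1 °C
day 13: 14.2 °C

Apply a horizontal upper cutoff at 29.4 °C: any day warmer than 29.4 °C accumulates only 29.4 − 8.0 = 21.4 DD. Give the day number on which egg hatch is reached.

day 12

Daily DD above 8.0 °C (capped at 21.4): 21.4, 16.3, 2.3, 16.2, 10.0, 18.8, 21.4, 16.5, 3.8, 21.4, 3.5, 5.1, 6.2.
Cumulative: 21.4, 37.7, 40.0, 56.2, 66.2, 85.0, 106.4, 122.9, 126.7, 148.1, 151.6, 156.7, 162.9.
The total first reaches 152 DD on day 12.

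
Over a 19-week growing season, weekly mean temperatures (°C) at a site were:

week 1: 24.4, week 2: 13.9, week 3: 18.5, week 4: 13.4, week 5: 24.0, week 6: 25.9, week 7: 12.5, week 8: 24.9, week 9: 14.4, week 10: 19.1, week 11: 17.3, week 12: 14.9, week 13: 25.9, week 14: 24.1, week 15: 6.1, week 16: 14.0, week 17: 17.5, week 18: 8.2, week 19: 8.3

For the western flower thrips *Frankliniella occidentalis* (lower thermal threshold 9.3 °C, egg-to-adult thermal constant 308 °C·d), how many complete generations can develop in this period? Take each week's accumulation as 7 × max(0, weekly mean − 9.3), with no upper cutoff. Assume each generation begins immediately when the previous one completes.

Weekly DD (7 × max(0, T̄ − 9.3)): 105.7, 32.2, 64.4, 28.7, 102.9, 116.2, 22.4, 109.2, 35.7, 68.6, 56.0, 39.2, 116.2, 103.6, 0.0, 32.9, 57.4, 0.0, 0.0.
Season total = 1091.3 DD.
Complete generations = ⌊1091.3 / 308⌋ = 3.

3 generations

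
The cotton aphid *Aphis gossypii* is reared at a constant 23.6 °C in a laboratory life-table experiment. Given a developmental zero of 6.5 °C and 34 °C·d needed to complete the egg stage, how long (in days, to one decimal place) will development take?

Daily accumulation = 23.6 − 6.5 = 17.1 DD/day.
Duration = 34 / 17.1 = 1.988 ≈ 2.0 days.

2.0 days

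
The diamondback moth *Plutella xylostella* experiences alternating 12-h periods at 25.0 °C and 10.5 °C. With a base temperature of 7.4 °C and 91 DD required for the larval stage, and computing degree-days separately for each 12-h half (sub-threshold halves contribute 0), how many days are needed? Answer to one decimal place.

8.8 days

Day half: max(0, 25.0 − 7.4) × 0.5 = 17.6 × 0.5 = 8.80 DD.
Night half: max(0, 10.5 − 7.4) × 0.5 = 3.1 × 0.5 = 1.55 DD.
Per 24 h: 10.35 DD/day.
Duration = 91 / 10.35 = 8.792 ≈ 8.8 days.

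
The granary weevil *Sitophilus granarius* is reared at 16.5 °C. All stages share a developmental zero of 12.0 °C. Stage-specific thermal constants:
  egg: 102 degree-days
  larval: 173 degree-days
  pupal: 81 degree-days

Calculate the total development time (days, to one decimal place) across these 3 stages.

79.1 days

Daily accumulation at 16.5 °C = 16.5 − 12.0 = 4.5 DD/day.
Total K = 102 + 173 + 81 = 356 DD.
Total duration = 356 / 4.5 = 79.111 ≈ 79.1 days.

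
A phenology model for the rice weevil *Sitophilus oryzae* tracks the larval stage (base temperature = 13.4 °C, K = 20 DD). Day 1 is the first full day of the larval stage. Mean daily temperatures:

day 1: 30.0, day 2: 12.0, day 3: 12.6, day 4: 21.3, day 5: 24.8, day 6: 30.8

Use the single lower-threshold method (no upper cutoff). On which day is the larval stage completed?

Daily DD above 13.4 °C: 16.6, 0.0, 0.0, 7.9, 11.4, 17.4.
Cumulative: 16.6, 16.6, 16.6, 24.5, 35.9, 53.3.
The total first reaches 20 DD on day 4.

day 4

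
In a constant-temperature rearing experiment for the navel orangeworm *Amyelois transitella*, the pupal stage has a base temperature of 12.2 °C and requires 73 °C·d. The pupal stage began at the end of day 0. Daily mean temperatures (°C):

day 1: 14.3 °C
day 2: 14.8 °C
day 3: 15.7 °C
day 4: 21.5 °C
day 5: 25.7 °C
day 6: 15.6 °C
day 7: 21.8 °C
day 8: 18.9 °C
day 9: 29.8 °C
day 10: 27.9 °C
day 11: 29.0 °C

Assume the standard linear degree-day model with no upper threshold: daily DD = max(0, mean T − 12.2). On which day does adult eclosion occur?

Daily DD above 12.2 °C: 2.1, 2.6, 3.5, 9.3, 13.5, 3.4, 9.6, 6.7, 17.6, 15.7, 16.8.
Cumulative: 2.1, 4.7, 8.2, 17.5, 31.0, 34.4, 44.0, 50.7, 68.3, 84.0, 100.8.
The total first reaches 73 DD on day 10.

day 10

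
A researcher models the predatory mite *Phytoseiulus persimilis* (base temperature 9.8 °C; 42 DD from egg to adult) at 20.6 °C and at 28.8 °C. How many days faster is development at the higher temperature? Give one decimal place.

At 20.6 °C: 42 / (20.6 − 9.8) = 42 / 10.8 = 3.889 d.
At 28.8 °C: 42 / (28.8 − 9.8) = 42 / 19.0 = 2.211 d.
Difference = |3.889 − 2.211| = 1.678 ≈ 1.7 days.

1.7 days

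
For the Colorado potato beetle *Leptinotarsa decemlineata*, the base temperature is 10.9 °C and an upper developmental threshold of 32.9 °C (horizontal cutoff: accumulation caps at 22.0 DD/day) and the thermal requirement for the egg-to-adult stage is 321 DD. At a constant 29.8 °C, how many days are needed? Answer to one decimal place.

Daily accumulation = 29.8 − 10.9 = 18.9 DD/day.
Duration = 321 / 18.9 = 16.984 ≈ 17.0 days.

17.0 days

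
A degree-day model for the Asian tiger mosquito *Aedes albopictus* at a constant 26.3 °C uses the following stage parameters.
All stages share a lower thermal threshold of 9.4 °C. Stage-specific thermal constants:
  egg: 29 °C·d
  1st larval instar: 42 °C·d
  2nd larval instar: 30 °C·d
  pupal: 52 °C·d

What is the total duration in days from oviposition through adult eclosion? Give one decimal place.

9.1 days

Daily accumulation at 26.3 °C = 26.3 − 9.4 = 16.9 DD/day.
Total K = 29 + 42 + 30 + 52 = 153 DD.
Total duration = 153 / 16.9 = 9.053 ≈ 9.1 days.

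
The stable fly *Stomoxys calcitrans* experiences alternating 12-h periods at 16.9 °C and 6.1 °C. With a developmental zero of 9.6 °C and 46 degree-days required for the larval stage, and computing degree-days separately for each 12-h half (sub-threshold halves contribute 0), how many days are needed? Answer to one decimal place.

Day half: max(0, 16.9 − 9.6) × 0.5 = 7.3 × 0.5 = 3.65 DD.
Night half: max(0, 6.1 − 9.6) × 0.5 = 0.0 × 0.5 = 0.00 DD.
Per 24 h: 3.65 DD/day.
Duration = 46 / 3.65 = 12.603 ≈ 12.6 days.

12.6 days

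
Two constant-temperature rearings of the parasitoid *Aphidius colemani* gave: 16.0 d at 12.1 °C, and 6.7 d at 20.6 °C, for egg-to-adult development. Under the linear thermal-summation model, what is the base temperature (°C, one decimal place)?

Linear rate model ⇒ the product D·(T − T_b) is constant across temperatures.
16.0·(12.1 − T_b) = 6.7·(20.6 − T_b)
T_b = (16.0·12.1 − 6.7·20.6) / (16.0 − 6.7) = 55.58 / 9.3 = 5.976 °C ≈ 6.0 °C.

6.0 °C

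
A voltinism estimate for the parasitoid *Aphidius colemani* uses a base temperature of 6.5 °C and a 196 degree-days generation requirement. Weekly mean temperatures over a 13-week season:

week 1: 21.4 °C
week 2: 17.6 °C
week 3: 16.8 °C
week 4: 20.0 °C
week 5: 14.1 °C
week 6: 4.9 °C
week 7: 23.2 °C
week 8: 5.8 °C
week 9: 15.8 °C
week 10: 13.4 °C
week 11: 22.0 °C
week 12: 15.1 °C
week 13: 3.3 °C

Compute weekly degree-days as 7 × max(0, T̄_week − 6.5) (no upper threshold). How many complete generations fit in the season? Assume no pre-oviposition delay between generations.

4 generations

Weekly DD (7 × max(0, T̄ − 6.5)): 104.3, 77.7, 72.1, 94.5, 53.2, 0.0, 116.9, 0.0, 65.1, 48.3, 108.5, 60.2, 0.0.
Season total = 800.8 DD.
Complete generations = ⌊800.8 / 196⌋ = 4.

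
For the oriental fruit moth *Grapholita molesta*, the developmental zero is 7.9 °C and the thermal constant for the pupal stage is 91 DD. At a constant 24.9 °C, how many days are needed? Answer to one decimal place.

5.4 days

Daily accumulation = 24.9 − 7.9 = 17.0 DD/day.
Duration = 91 / 17.0 = 5.353 ≈ 5.4 days.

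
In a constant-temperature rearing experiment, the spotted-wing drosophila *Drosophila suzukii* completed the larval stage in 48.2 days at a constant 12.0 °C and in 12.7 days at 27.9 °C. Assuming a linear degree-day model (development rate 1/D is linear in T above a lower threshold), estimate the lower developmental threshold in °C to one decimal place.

Under the model K = D·(T − T_b), so D₁·(T₁ − T_b) = D₂·(T₂ − T_b).
48.2·(12.0 − T_b) = 12.7·(27.9 − T_b)
T_b = (48.2·12.0 − 12.7·27.9) / (48.2 − 12.7) = 224.07 / 35.5 = 6.312 °C ≈ 6.3 °C.

6.3 °C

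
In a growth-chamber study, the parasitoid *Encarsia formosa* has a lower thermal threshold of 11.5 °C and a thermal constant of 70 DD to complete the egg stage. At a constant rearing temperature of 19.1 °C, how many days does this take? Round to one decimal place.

9.2 days

Daily accumulation = 19.1 − 11.5 = 7.6 DD/day.
Duration = 70 / 7.6 = 9.211 ≈ 9.2 days.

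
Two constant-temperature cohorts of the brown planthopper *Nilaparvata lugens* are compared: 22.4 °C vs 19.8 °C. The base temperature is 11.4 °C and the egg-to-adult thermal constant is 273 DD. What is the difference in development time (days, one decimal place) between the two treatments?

7.7 days

At 22.4 °C: 273 / (22.4 − 11.4) = 273 / 11.0 = 24.818 d.
At 19.8 °C: 273 / (19.8 − 11.4) = 273 / 8.4 = 32.500 d.
Difference = |24.818 − 32.500| = 7.682 ≈ 7.7 days.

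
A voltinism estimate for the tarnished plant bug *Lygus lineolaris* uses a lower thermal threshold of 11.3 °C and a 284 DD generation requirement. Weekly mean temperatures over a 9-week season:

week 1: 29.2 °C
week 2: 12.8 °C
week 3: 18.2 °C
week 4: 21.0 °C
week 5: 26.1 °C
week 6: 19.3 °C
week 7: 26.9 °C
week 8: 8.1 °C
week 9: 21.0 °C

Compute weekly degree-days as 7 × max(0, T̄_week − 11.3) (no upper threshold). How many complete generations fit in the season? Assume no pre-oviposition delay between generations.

2 generations

Weekly DD (7 × max(0, T̄ − 11.3)): 125.3, 10.5, 48.3, 67.9, 103.6, 56.0, 109.2, 0.0, 67.9.
Season total = 588.7 DD.
Complete generations = ⌊588.7 / 284⌋ = 2.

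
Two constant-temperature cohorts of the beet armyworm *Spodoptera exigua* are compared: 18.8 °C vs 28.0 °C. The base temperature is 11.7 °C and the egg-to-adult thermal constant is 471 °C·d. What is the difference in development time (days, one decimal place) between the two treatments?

At 18.8 °C: 471 / (18.8 − 11.7) = 471 / 7.1 = 66.338 d.
At 28.0 °C: 471 / (28.0 − 11.7) = 471 / 16.3 = 28.896 d.
Difference = |66.338 − 28.896| = 37.442 ≈ 37.4 days.

37.4 days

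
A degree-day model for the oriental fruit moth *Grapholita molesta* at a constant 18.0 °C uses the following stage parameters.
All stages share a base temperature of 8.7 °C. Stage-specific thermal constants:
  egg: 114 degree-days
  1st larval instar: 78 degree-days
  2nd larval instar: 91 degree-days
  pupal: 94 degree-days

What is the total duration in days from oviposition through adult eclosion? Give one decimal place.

40.5 days

Daily accumulation at 18.0 °C = 18.0 − 8.7 = 9.3 DD/day.
Total K = 114 + 78 + 91 + 94 = 377 DD.
Total duration = 377 / 9.3 = 40.538 ≈ 40.5 days.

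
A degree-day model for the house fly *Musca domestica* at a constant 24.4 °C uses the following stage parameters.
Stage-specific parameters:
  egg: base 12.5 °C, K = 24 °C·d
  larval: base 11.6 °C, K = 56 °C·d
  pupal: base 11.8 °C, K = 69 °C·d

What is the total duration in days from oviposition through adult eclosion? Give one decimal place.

egg: 24 / (24.4 − 12.5) = 24 / 11.9 = 2.017 d.
larval: 56 / (24.4 − 11.6) = 56 / 12.8 = 4.375 d.
pupal: 69 / (24.4 − 11.8) = 69 / 12.6 = 5.476 d.
Sum = 11.868 ≈ 11.9 days.

11.9 days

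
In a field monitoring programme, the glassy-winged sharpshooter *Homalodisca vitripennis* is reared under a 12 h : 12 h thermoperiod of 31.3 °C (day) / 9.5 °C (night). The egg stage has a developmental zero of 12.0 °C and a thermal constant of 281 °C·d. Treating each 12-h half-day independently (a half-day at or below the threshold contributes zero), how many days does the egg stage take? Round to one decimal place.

Day half: max(0, 31.3 − 12.0) × 0.5 = 19.3 × 0.5 = 9.65 DD.
Night half: max(0, 9.5 − 12.0) × 0.5 = 0.0 × 0.5 = 0.00 DD.
Per 24 h: 9.65 DD/day.
Duration = 281 / 9.65 = 29.119 ≈ 29.1 days.

29.1 days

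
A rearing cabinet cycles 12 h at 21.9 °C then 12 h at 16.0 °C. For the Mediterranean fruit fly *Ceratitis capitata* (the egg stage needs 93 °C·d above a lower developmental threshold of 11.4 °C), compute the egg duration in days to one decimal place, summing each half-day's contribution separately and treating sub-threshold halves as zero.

12.3 days

Day half: max(0, 21.9 − 11.4) × 0.5 = 10.5 × 0.5 = 5.25 DD.
Night half: max(0, 16.0 − 11.4) × 0.5 = 4.6 × 0.5 = 2.30 DD.
Per 24 h: 7.55 DD/day.
Duration = 93 / 7.55 = 12.318 ≈ 12.3 days.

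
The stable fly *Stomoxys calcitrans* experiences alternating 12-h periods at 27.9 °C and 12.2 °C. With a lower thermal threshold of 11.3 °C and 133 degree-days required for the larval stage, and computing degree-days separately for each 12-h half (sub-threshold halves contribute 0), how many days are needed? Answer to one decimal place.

15.2 days

Day half: max(0, 27.9 − 11.3) × 0.5 = 16.6 × 0.5 = 8.30 DD.
Night half: max(0, 12.2 − 11.3) × 0.5 = 0.9 × 0.5 = 0.45 DD.
Per 24 h: 8.75 DD/day.
Duration = 133 / 8.75 = 15.200 ≈ 15.2 days.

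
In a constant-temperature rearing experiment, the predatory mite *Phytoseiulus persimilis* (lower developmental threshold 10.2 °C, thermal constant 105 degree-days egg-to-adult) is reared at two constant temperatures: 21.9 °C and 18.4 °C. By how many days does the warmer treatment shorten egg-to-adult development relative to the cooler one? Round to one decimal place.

3.8 days

At 21.9 °C: 105 / (21.9 − 10.2) = 105 / 11.7 = 8.974 d.
At 18.4 °C: 105 / (18.4 − 10.2) = 105 / 8.2 = 12.805 d.
Difference = |8.974 − 12.805| = 3.831 ≈ 3.8 days.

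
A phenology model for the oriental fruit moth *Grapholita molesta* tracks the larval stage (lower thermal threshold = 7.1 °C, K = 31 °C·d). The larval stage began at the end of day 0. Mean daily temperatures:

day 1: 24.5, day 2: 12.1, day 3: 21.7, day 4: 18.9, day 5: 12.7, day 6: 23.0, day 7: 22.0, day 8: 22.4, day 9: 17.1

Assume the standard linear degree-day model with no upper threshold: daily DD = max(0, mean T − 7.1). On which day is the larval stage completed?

Daily DD above 7.1 °C: 17.4, 5.0, 14.6, 11.8, 5.6, 15.9, 14.9, 15.3, 10.0.
Cumulative: 17.4, 22.4, 37.0, 48.8, 54.4, 70.3, 85.2, 100.5, 110.5.
The total first reaches 31 DD on day 3.

day 3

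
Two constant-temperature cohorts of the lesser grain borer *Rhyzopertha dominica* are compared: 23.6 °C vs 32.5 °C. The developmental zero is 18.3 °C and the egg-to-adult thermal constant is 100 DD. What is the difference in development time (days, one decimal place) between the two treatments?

At 23.6 °C: 100 / (23.6 − 18.3) = 100 / 5.3 = 18.868 d.
At 32.5 °C: 100 / (32.5 − 18.3) = 100 / 14.2 = 7.042 d.
Difference = |18.868 − 7.042| = 11.826 ≈ 11.8 days.

11.8 days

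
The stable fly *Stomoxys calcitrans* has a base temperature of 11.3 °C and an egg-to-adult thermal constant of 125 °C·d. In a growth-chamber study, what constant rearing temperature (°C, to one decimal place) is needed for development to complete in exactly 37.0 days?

Required daily accumulation = 125 / 37.0 = 3.378 DD/day.
T = T_base + 3.378 = 11.3 + 3.378 = 14.678 ≈ 14.7 °C.

14.7 °C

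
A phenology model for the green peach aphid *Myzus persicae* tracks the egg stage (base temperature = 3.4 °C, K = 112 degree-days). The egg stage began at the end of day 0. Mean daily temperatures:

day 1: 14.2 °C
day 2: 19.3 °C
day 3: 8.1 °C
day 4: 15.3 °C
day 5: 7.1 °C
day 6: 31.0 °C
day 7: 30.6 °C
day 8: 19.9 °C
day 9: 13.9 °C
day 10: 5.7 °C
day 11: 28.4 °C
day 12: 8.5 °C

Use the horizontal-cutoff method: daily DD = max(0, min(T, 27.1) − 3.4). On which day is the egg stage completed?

day 9

Daily DD above 3.4 °C (capped at 23.7): 10.8, 15.9, 4.7, 11.9, 3.7, 23.7, 23.7, 16.5, 10.5, 2.3, 23.7, 5.1.
Cumulative: 10.8, 26.7, 31.4, 43.3, 47.0, 70.7, 94.4, 110.9, 121.4, 123.7, 147.4, 152.5.
The total first reaches 112 DD on day 9.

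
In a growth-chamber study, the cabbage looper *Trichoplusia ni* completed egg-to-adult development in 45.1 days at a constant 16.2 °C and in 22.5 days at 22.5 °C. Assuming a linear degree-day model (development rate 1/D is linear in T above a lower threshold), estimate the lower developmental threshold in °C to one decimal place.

9.9 °C

Equal thermal constants: D₁(T₁ − T_b) = D₂(T₂ − T_b).
45.1·(16.2 − T_b) = 22.5·(22.5 − T_b)
T_b = (45.1·16.2 − 22.5·22.5) / (45.1 − 22.5) = 224.37 / 22.6 = 9.928 °C ≈ 9.9 °C.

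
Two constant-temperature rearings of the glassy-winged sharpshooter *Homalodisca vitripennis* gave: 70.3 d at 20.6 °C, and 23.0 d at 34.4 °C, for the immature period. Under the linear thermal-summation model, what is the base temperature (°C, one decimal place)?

13.9 °C

Linear rate model ⇒ the product D·(T − T_b) is constant across temperatures.
70.3·(20.6 − T_b) = 23.0·(34.4 − T_b)
T_b = (70.3·20.6 − 23.0·34.4) / (70.3 − 23.0) = 656.98 / 47.3 = 13.890 °C ≈ 13.9 °C.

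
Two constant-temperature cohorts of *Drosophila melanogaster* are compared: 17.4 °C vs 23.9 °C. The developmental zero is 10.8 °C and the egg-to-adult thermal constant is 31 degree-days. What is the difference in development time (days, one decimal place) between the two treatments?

At 17.4 °C: 31 / (17.4 − 10.8) = 31 / 6.6 = 4.697 d.
At 23.9 °C: 31 / (23.9 − 10.8) = 31 / 13.1 = 2.366 d.
Difference = |4.697 − 2.366| = 2.331 ≈ 2.3 days.

2.3 days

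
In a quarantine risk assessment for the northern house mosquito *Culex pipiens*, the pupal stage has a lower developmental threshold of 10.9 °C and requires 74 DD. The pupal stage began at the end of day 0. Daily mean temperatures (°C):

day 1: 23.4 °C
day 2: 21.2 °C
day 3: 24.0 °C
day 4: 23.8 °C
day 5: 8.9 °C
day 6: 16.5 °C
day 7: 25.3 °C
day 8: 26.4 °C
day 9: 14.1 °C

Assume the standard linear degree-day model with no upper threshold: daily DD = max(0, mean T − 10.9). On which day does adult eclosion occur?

Daily DD above 10.9 °C: 12.5, 10.3, 13.1, 12.9, 0.0, 5.6, 14.4, 15.5, 3.2.
Cumulative: 12.5, 22.8, 35.9, 48.8, 48.8, 54.4, 68.8, 84.3, 87.5.
The total first reaches 74 DD on day 8.

day 8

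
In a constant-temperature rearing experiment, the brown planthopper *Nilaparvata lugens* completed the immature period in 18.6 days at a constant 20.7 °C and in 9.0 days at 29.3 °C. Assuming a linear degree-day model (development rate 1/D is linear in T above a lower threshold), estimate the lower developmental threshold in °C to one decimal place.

12.6 °C

Under the model K = D·(T − T_b), so D₁·(T₁ − T_b) = D₂·(T₂ − T_b).
18.6·(20.7 − T_b) = 9.0·(29.3 − T_b)
T_b = (18.6·20.7 − 9.0·29.3) / (18.6 − 9.0) = 121.32 / 9.6 = 12.638 °C ≈ 12.6 °C.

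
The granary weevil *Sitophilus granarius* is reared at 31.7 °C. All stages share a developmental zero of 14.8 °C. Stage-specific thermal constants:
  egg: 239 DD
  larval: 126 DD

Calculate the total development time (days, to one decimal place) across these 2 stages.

21.6 days

Daily accumulation at 31.7 °C = 31.7 − 14.8 = 16.9 DD/day.
Total K = 239 + 126 = 365 DD.
Total duration = 365 / 16.9 = 21.598 ≈ 21.6 days.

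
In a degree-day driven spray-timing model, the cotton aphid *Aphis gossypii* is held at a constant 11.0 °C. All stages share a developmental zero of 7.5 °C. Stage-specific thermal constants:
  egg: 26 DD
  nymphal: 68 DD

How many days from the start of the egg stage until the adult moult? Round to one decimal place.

Daily accumulation at 11.0 °C = 11.0 − 7.5 = 3.5 DD/day.
Total K = 26 + 68 = 94 DD.
Total duration = 94 / 3.5 = 26.857 ≈ 26.9 days.

26.9 days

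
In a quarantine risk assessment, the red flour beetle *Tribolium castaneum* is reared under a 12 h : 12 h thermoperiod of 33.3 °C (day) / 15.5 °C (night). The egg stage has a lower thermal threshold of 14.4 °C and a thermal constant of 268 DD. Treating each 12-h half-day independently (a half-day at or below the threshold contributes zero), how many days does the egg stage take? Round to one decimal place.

26.8 days

Day half: max(0, 33.3 − 14.4) × 0.5 = 18.9 × 0.5 = 9.45 DD.
Night half: max(0, 15.5 − 14.4) × 0.5 = 1.1 × 0.5 = 0.55 DD.
Per 24 h: 10.00 DD/day.
Duration = 268 / 10.00 = 26.800 ≈ 26.8 days.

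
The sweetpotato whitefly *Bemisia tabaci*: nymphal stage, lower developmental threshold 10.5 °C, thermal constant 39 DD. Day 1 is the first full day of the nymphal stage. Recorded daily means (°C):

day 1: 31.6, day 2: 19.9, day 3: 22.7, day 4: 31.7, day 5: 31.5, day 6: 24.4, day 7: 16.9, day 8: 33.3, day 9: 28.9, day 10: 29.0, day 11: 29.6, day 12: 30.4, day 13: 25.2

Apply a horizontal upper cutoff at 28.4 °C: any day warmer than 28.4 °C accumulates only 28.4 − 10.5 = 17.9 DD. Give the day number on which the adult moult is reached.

day 3

Daily DD above 10.5 °C (capped at 17.9): 17.9, 9.4, 12.2, 17.9, 17.9, 13.9, 6.4, 17.9, 17.9, 17.9, 17.9, 17.9, 14.7.
Cumulative: 17.9, 27.3, 39.5, 57.4, 75.3, 89.2, 95.6, 113.5, 131.4, 149.3, 167.2, 185.1, 199.8.
The total first reaches 39 DD on day 3.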